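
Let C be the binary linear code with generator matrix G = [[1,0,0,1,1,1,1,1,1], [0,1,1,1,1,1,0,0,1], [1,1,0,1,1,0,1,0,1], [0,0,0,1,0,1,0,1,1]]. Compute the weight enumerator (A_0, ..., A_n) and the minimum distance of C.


Weight distribution: A_0 = 1, A_3 = 4, A_4 = 3, A_5 = 2, A_6 = 4, A_7 = 2. Minimum distance d = 3.

Enumerate all 2^4 = 16 messages m ∈ F_2^4.
For each, compute codeword c = mG in F_2^9, then tally its weight.
  m = 0000 → c = 000000000, weight = 0.
  m = 1000 → c = 100111111, weight = 7.
  m = 0100 → c = 011111001, weight = 6.
  m = 1100 → c = 111000110, weight = 5.
  m = 0010 → c = 110110101, weight = 6.
  m = 1010 → c = 010001010, weight = 3.
  m = 0110 → c = 101001100, weight = 4.
  m = 1110 → c = 001110011, weight = 5.
  m = 0001 → c = 000101011, weight = 4.
  m = 1001 → c = 100010100, weight = 3.
  m = 0101 → c = 011010010, weight = 4.
  m = 1101 → c = 111101101, weight = 7.
  m = 0011 → c = 110011110, weight = 6.
  m = 1011 → c = 010100001, weight = 3.
  m = 0111 → c = 101100111, weight = 6.
  m = 1111 → c = 001011000, weight = 3.
Tally weights:
  weight 0: 1 codewords.
  weight 3: 4 codewords.
  weight 4: 3 codewords.
  weight 5: 2 codewords.
  weight 6: 4 codewords.
  weight 7: 2 codewords.
Minimum distance d = smallest w > 0 with A_w > 0 = 3.
Sanity: Σ A_w = 16 = 2^4 = 16 ✓.


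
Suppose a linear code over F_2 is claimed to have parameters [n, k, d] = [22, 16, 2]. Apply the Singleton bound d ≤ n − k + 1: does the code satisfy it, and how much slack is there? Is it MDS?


Singleton RHS = n − k + 1 = 7, slack = 5, bound satisfied, not MDS.

Singleton bound: d ≤ n − k + 1.
Here n = 22, k = 16, so n − k + 1 = 7.
Given d = 2, check d ≤ 7: YES.
Slack = (n − k + 1) − d = 5.
The code is NOT MDS (slack = 5 > 0).
Description: the claimed parameters are [22, 16, 2]_2; such a code would be non-MDS.


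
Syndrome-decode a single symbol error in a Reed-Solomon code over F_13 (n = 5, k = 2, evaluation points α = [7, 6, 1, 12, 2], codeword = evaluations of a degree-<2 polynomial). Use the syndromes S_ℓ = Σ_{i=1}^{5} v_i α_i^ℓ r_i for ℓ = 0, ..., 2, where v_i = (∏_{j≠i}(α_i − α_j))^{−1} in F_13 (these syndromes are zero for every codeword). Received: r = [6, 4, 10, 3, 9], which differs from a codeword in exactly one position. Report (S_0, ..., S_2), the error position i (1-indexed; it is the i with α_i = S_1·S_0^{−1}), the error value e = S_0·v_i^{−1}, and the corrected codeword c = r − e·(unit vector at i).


S = (11, 11, 11), error at position 3, error magnitude e = 3, c = [6, 4, 7, 3, 9].

Step 1: column multipliers v_i = (∏_{j≠i}(α_i − α_j))^{−1} mod 13.
  i = 1 (α = 7): (7−6)(7−1)(7−12)(7−2) = 1·6·(−5)·5 = −150 ≡ 6, so v_1 = 6^{−1} = 11 (mod 13).
  i = 2 (α = 6): (6−7)(6−1)(6−12)(6−2) = (−1)·5·(−6)·4 = 120 ≡ 3, so v_2 = 3^{−1} = 9 (mod 13).
  i = 3 (α = 1): (1−7)(1−6)(1−12)(1−2) = (−6)·(−5)·(−11)·(−1) = 330 ≡ 5, so v_3 = 5^{−1} = 8 (mod 13).
  i = 4 (α = 12): (12−7)(12−6)(12−1)(12−2) = 5·6·11·10 = 3300 ≡ 11, so v_4 = 11^{−1} = 6 (mod 13).
  i = 5 (α = 2): (2−7)(2−6)(2−1)(2−12) = (−5)·(−4)·1·(−10) = −200 ≡ 8, so v_5 = 8^{−1} = 5 (mod 13).
  v = [11, 9, 8, 6, 5].
Step 2: syndromes of r = [6, 4, 10, 3, 9] (all sums mod 13).
  S_0 = Σ v_i r_i = 11·6 + 9·4 + 8·10 + 6·3 + 5·9 = 245 ≡ 11.
  S_1 = Σ v_i α_i r_i = 11·7·6 + 9·6·4 + 8·1·10 + 6·12·3 + 5·2·9 = 1064 ≡ 11.
  α_i^2 mod 13 = [10, 10, 1, 1, 4].
  S_2 = Σ v_i α_i^2 r_i = 11·10·6 + 9·10·4 + 8·1·10 + 6·1·3 + 5·4·9 = 1298 ≡ 11.
  S = (11, 11, 11) ≠ 0, so r is not a codeword (an error is present).
Step 3: locate the error. For a single error e at position i, S_ℓ = v_i·e·α_i^ℓ, so α_err = S_1/S_0.
  S_0^{−1} = 11^{−1} = 6 (mod 13), so α_err = 11·6 = 66 ≡ 1 = α_3. Error position i = 3.
  Consistency check: S_2/S_1 = 11·6 = 66 ≡ 1 = α_err ✓ (single-error assumption holds).
Step 4: error magnitude e = S_0/v_3 = S_0·∏_{j≠3}(α_3 − α_j) = 11·5 = 55 ≡ 3 (mod 13).
Step 5: correct position 3: c_3 = r_3 − e = 10 − 3 ≡ 7 (mod 13). Hence c = [6, 4, 7, 3, 9].
  Check: interpolating c through the α_i gives m(x) = 5 + 2·x (degree < 2) with m(α_i) = c_i for every i, so c is indeed a codeword.


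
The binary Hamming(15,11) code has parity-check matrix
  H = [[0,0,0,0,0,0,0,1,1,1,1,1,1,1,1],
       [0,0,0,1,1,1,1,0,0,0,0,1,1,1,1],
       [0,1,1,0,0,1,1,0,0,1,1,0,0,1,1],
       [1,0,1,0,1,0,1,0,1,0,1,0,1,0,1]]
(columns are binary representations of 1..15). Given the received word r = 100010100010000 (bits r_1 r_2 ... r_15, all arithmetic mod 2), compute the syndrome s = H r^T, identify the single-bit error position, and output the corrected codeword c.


s = (1, 0, 0, 0)^T, error position = 8, corrected codeword c = 100010110010000

Compute s = H r^T mod 2 one row at a time:
  s_1 = 0 + 0 + 0 + 1 + 0 + 0 + 0 + 0 = 1 ≡ 1 (mod 2).
  s_2 = 0 + 1 + 0 + 1 + 0 + 0 + 0 + 0 = 2 ≡ 0 (mod 2).
  s_3 = 0 + 0 + 0 + 1 + 0 + 1 + 0 + 0 = 2 ≡ 0 (mod 2).
  s_4 = 1 + 0 + 1 + 1 + 0 + 1 + 0 + 0 = 4 ≡ 0 (mod 2).
s = (1, 0, 0, 0)^T — this equals column 8 of H (binary 1000), so error is at position 8.
Correct: flip bit 8 of r = 100010100010000 to get c = 100010110010000.


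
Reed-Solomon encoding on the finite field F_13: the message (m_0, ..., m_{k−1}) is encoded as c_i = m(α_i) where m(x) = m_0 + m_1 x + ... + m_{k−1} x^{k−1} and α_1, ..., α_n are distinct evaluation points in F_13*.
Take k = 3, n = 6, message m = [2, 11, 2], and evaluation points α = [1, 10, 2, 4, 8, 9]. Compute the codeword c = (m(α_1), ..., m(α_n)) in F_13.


c = [2, 0, 6, 0, 10, 3]

Message polynomial: m(x) = 2 + 11·x + 2·x^2 (mod 13).
For each evaluation point α_i, compute m(α_i) mod 13:
  α_1 = 1: Horner steps 2 → 0 → 2, so m(1) = 2.
  α_2 = 10: Horner steps 2 → 5 → 0, so m(10) = 0.
  α_3 = 2: Horner steps 2 → 2 → 6, so m(2) = 6.
  α_4 = 4: Horner steps 2 → 6 → 0, so m(4) = 0.
  α_5 = 8: Horner steps 2 → 1 → 10, so m(8) = 10.
  α_6 = 9: Horner steps 2 → 3 → 3, so m(9) = 3.
Codeword c = [2, 0, 6, 0, 10, 3] ∈ F_13^6.


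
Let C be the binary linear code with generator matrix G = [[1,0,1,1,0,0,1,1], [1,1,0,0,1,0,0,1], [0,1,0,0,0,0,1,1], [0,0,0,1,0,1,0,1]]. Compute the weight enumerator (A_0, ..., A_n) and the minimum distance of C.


Weight distribution: A_0 = 1, A_3 = 4, A_4 = 5, A_5 = 4, A_6 = 2. Minimum distance d = 3.

Enumerate all 2^4 = 16 messages m ∈ F_2^4.
For each, compute codeword c = mG in F_2^8, then tally its weight.
  m = 0000 → c = 00000000, weight = 0.
  m = 1000 → c = 10110011, weight = 5.
  m = 0100 → c = 11001001, weight = 4.
  m = 1100 → c = 01111010, weight = 5.
  m = 0010 → c = 01000011, weight = 3.
  m = 1010 → c = 11110000, weight = 4.
  m = 0110 → c = 10001010, weight = 3.
  m = 1110 → c = 00111001, weight = 4.
  m = 0001 → c = 00010101, weight = 3.
  m = 1001 → c = 10100110, weight = 4.
  m = 0101 → c = 11011100, weight = 5.
  m = 1101 → c = 01101111, weight = 6.
  m = 0011 → c = 01010110, weight = 4.
  m = 1011 → c = 11100101, weight = 5.
  m = 0111 → c = 10011111, weight = 6.
  m = 1111 → c = 00101100, weight = 3.
Tally weights:
  weight 0: 1 codewords.
  weight 3: 4 codewords.
  weight 4: 5 codewords.
  weight 5: 4 codewords.
  weight 6: 2 codewords.
Minimum distance d = smallest w > 0 with A_w > 0 = 3.
Sanity: Σ A_w = 16 = 2^4 = 16 ✓.


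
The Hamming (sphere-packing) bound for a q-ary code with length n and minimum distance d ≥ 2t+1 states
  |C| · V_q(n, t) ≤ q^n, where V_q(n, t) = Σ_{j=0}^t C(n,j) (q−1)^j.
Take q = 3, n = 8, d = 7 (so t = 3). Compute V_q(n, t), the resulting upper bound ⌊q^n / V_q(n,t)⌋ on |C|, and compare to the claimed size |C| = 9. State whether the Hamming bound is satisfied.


V_q(n, t) = 577, q^n = 6561, Hamming bound = 11, |C| = 9 ≤ bound (satisfied).

Step 1: Compute V_q(n, t) = Σ_{j=0}^3 C(n, j) (q−1)^j.
  j = 0: C(8,0)·(2)^0 = 1·1 = 1.
  j = 1: C(8,1)·(2)^1 = 8·2 = 16.
  j = 2: C(8,2)·(2)^2 = 28·4 = 112.
  j = 3: C(8,3)·(2)^3 = 56·8 = 448.
  V_q(n, t) = 1 + 16 + 112 + 448 = 577.
Step 2: q^n = 3^8 = 6561.
Step 3: Hamming bound ⌊q^n / V_q(n,t)⌋ = ⌊6561/577⌋ = 11.
Step 4: Compare |C| = 9 to 11: satisfied.
The claimed |C| lies below the Hamming bound.


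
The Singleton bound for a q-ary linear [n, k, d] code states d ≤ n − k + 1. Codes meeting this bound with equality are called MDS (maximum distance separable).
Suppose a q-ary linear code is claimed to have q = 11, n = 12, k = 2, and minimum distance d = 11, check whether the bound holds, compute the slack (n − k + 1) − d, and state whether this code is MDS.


Singleton RHS = n − k + 1 = 11, slack = 0, bound satisfied, MDS.

Singleton bound: d ≤ n − k + 1.
Here n = 12, k = 2, so n − k + 1 = 11.
Given d = 11, check d ≤ 11: YES.
Slack = (n − k + 1) − d = 0.
The code is MDS (slack = 0).
Description: the claimed parameters are [12, 2, 11]_11; such a code would be MDS (meets Singleton bound).


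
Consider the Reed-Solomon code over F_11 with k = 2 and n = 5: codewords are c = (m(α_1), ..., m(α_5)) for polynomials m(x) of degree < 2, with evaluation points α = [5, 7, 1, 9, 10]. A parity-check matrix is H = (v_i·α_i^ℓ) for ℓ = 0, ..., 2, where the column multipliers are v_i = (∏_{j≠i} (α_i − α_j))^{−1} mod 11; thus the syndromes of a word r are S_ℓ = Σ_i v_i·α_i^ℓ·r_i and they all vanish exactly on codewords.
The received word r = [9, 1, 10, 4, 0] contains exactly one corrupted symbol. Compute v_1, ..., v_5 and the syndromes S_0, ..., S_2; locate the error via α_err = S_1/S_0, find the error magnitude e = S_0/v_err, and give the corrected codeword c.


S = (7, 7, 7), error at position 3, error magnitude e = 7, c = [9, 1, 3, 4, 0].

Step 1: column multipliers v_i = (∏_{j≠i}(α_i − α_j))^{−1} mod 11.
  i = 1 (α = 5): (5−7)(5−1)(5−9)(5−10) = (−2)·4·(−4)·(−5) = −160 ≡ 5, so v_1 = 5^{−1} = 9 (mod 11).
  i = 2 (α = 7): (7−5)(7−1)(7−9)(7−10) = 2·6·(−2)·(−3) = 72 ≡ 6, so v_2 = 6^{−1} = 2 (mod 11).
  i = 3 (α = 1): (1−5)(1−7)(1−9)(1−10) = (−4)·(−6)·(−8)·(−9) = 1728 ≡ 1, so v_3 = 1^{−1} = 1 (mod 11).
  i = 4 (α = 9): (9−5)(9−7)(9−1)(9−10) = 4·2·8·(−1) = −64 ≡ 2, so v_4 = 2^{−1} = 6 (mod 11).
  i = 5 (α = 10): (10−5)(10−7)(10−1)(10−9) = 5·3·9·1 = 135 ≡ 3, so v_5 = 3^{−1} = 4 (mod 11).
  v = [9, 2, 1, 6, 4].
Step 2: syndromes of r = [9, 1, 10, 4, 0] (all sums mod 11).
  S_0 = Σ v_i r_i = 9·9 + 2·1 + 1·10 + 6·4 + 4·0 = 117 ≡ 7.
  S_1 = Σ v_i α_i r_i = 9·5·9 + 2·7·1 + 1·1·10 + 6·9·4 + 4·10·0 = 645 ≡ 7.
  α_i^2 mod 11 = [3, 5, 1, 4, 1].
  S_2 = Σ v_i α_i^2 r_i = 9·3·9 + 2·5·1 + 1·1·10 + 6·4·4 + 4·1·0 = 359 ≡ 7.
  S = (7, 7, 7) ≠ 0, so r is not a codeword (an error is present).
Step 3: locate the error. For a single error e at position i, S_ℓ = v_i·e·α_i^ℓ, so α_err = S_1/S_0.
  S_0^{−1} = 7^{−1} = 8 (mod 11), so α_err = 7·8 = 56 ≡ 1 = α_3. Error position i = 3.
  Consistency check: S_2/S_1 = 7·8 = 56 ≡ 1 = α_err ✓ (single-error assumption holds).
Step 4: error magnitude e = S_0/v_3 = S_0·∏_{j≠3}(α_3 − α_j) = 7·1 = 7 ≡ 7 (mod 11).
Step 5: correct position 3: c_3 = r_3 − e = 10 − 7 ≡ 3 (mod 11). Hence c = [9, 1, 3, 4, 0].
  Check: interpolating c through the α_i gives m(x) = 7 + 7·x (degree < 2) with m(α_i) = c_i for every i, so c is indeed a codeword.


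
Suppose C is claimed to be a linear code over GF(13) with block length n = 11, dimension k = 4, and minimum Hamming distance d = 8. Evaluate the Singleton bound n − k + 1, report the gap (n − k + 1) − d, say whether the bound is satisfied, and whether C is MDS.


Singleton RHS = n − k + 1 = 8, slack = 0, bound satisfied, MDS.

Singleton bound: d ≤ n − k + 1.
Here n = 11, k = 4, so n − k + 1 = 8.
Given d = 8, check d ≤ 8: YES.
Slack = (n − k + 1) − d = 0.
The code is MDS (slack = 0).
Description: the claimed parameters are [11, 4, 8]_13; such a code would be MDS (meets Singleton bound).


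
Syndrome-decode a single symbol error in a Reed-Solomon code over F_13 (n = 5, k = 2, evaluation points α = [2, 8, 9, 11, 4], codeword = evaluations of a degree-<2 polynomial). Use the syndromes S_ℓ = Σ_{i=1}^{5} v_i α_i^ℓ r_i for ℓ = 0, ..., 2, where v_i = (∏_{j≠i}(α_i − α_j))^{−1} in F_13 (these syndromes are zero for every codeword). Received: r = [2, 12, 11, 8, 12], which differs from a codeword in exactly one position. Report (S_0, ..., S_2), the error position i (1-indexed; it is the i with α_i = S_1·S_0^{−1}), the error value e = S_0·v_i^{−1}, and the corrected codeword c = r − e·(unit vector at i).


S = (12, 5, 1), error at position 2, error magnitude e = 6, c = [2, 6, 11, 8, 12].

Step 1: column multipliers v_i = (∏_{j≠i}(α_i − α_j))^{−1} mod 13.
  i = 1 (α = 2): (2−8)(2−9)(2−11)(2−4) = (−6)·(−7)·(−9)·(−2) = 756 ≡ 2, so v_1 = 2^{−1} = 7 (mod 13).
  i = 2 (α = 8): (8−2)(8−9)(8−11)(8−4) = 6·(−1)·(−3)·4 = 72 ≡ 7, so v_2 = 7^{−1} = 2 (mod 13).
  i = 3 (α = 9): (9−2)(9−8)(9−11)(9−4) = 7·1·(−2)·5 = −70 ≡ 8, so v_3 = 8^{−1} = 5 (mod 13).
  i = 4 (α = 11): (11−2)(11−8)(11−9)(11−4) = 9·3·2·7 = 378 ≡ 1, so v_4 = 1^{−1} = 1 (mod 13).
  i = 5 (α = 4): (4−2)(4−8)(4−9)(4−11) = 2·(−4)·(−5)·(−7) = −280 ≡ 6, so v_5 = 6^{−1} = 11 (mod 13).
  v = [7, 2, 5, 1, 11].
Step 2: syndromes of r = [2, 12, 11, 8, 12] (all sums mod 13).
  S_0 = Σ v_i r_i = 7·2 + 2·12 + 5·11 + 1·8 + 11·12 = 233 ≡ 12.
  S_1 = Σ v_i α_i r_i = 7·2·2 + 2·8·12 + 5·9·11 + 1·11·8 + 11·4·12 = 1331 ≡ 5.
  α_i^2 mod 13 = [4, 12, 3, 4, 3].
  S_2 = Σ v_i α_i^2 r_i = 7·4·2 + 2·12·12 + 5·3·11 + 1·4·8 + 11·3·12 = 937 ≡ 1.
  S = (12, 5, 1) ≠ 0, so r is not a codeword (an error is present).
Step 3: locate the error. For a single error e at position i, S_ℓ = v_i·e·α_i^ℓ, so α_err = S_1/S_0.
  S_0^{−1} = 12^{−1} = 12 (mod 13), so α_err = 5·12 = 60 ≡ 8 = α_2. Error position i = 2.
  Consistency check: S_2/S_1 = 1·8 = 8 ≡ 8 = α_err ✓ (single-error assumption holds).
Step 4: error magnitude e = S_0/v_2 = S_0·∏_{j≠2}(α_2 − α_j) = 12·7 = 84 ≡ 6 (mod 13).
Step 5: correct position 2: c_2 = r_2 − e = 12 − 6 ≡ 6 (mod 13). Hence c = [2, 6, 11, 8, 12].
  Check: interpolating c through the α_i gives m(x) = 5 + 5·x (degree < 2) with m(α_i) = c_i for every i, so c is indeed a codeword.


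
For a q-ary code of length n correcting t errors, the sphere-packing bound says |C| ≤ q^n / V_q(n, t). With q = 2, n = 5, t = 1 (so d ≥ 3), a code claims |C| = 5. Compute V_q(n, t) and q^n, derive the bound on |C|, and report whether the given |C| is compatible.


V_q(n, t) = 6, q^n = 32, Hamming bound = 5, |C| = 5 ≤ bound (satisfied).

Step 1: Compute V_q(n, t) = Σ_{j=0}^1 C(n, j) (q−1)^j.
  j = 0: C(5,0)·(1)^0 = 1·1 = 1.
  j = 1: C(5,1)·(1)^1 = 5·1 = 5.
  V_q(n, t) = 1 + 5 = 6.
Step 2: q^n = 2^5 = 32.
Step 3: Hamming bound ⌊q^n / V_q(n,t)⌋ = ⌊32/6⌋ = 5.
Step 4: Compare |C| = 5 to 5: satisfied.
The claimed |C| lies at the Hamming bound (tight).


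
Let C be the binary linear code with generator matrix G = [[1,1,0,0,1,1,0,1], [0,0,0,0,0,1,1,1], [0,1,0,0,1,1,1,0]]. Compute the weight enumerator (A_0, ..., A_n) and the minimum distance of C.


Weight distribution: A_0 = 1, A_2 = 1, A_3 = 3, A_4 = 2, A_5 = 1. Minimum distance d = 2.

Enumerate all 2^3 = 8 messages m ∈ F_2^3.
For each, compute codeword c = mG in F_2^8, then tally its weight.
  m = 000 → c = 00000000, weight = 0.
  m = 100 → c = 11001101, weight = 5.
  m = 010 → c = 00000111, weight = 3.
  m = 110 → c = 11001010, weight = 4.
  m = 001 → c = 01001110, weight = 4.
  m = 101 → c = 10000011, weight = 3.
  m = 011 → c = 01001001, weight = 3.
  m = 111 → c = 10000100, weight = 2.
Tally weights:
  weight 0: 1 codewords.
  weight 2: 1 codewords.
  weight 3: 3 codewords.
  weight 4: 2 codewords.
  weight 5: 1 codewords.
Minimum distance d = smallest w > 0 with A_w > 0 = 2.
Sanity: Σ A_w = 8 = 2^3 = 8 ✓.


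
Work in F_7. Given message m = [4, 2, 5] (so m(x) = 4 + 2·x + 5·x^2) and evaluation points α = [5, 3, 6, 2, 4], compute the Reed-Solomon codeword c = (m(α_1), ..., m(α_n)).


c = [6, 6, 0, 0, 1]

Message polynomial: m(x) = 4 + 2·x + 5·x^2 (mod 7).
For each evaluation point α_i, compute m(α_i) mod 7:
  α_1 = 5: Horner steps 5 → 6 → 6, so m(5) = 6.
  α_2 = 3: Horner steps 5 → 3 → 6, so m(3) = 6.
  α_3 = 6: Horner steps 5 → 4 → 0, so m(6) = 0.
  α_4 = 2: Horner steps 5 → 5 → 0, so m(2) = 0.
  α_5 = 4: Horner steps 5 → 1 → 1, so m(4) = 1.
Codeword c = [6, 6, 0, 0, 1] ∈ F_7^5.


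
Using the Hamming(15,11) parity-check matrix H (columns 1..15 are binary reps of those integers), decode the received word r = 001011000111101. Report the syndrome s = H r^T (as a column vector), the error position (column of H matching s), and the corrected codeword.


s = (1, 1, 1, 1)^T, error position = 15, corrected codeword c = 001011000111100

Compute s = H r^T mod 2 one row at a time:
  s_1 = 0 + 0 + 1 + 1 + 1 + 1 + 0 + 1 = 5 ≡ 1 (mod 2).
  s_2 = 0 + 1 + 1 + 0 + 1 + 1 + 0 + 1 = 5 ≡ 1 (mod 2).
  s_3 = 0 + 1 + 1 + 0 + 1 + 1 + 0 + 1 = 5 ≡ 1 (mod 2).
  s_4 = 0 + 1 + 1 + 0 + 0 + 1 + 1 + 1 = 5 ≡ 1 (mod 2).
s = (1, 1, 1, 1)^T — this equals column 15 of H (binary 1111), so error is at position 15.
Correct: flip bit 15 of r = 001011000111101 to get c = 001011000111100.


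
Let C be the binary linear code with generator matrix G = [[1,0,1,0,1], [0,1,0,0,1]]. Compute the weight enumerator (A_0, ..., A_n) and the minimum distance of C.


Weight distribution: A_0 = 1, A_2 = 1, A_3 = 2. Minimum distance d = 2.

Enumerate all 2^2 = 4 messages m ∈ F_2^2.
For each, compute codeword c = mG in F_2^5, then tally its weight.
  m = 00 → c = 00000, weight = 0.
  m = 10 → c = 10101, weight = 3.
  m = 01 → c = 01001, weight = 2.
  m = 11 → c = 11100, weight = 3.
Tally weights:
  weight 0: 1 codewords.
  weight 2: 1 codewords.
  weight 3: 2 codewords.
Minimum distance d = smallest w > 0 with A_w > 0 = 2.
Sanity: Σ A_w = 4 = 2^2 = 4 ✓.


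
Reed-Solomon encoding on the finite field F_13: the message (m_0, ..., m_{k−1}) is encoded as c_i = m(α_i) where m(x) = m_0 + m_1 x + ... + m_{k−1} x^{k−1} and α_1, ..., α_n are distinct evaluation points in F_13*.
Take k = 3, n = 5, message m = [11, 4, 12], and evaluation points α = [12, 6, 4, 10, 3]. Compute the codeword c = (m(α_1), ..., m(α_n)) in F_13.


c = [6, 12, 11, 3, 1]

Message polynomial: m(x) = 11 + 4·x + 12·x^2 (mod 13).
For each evaluation point α_i, compute m(α_i) mod 13:
  α_1 = 12: Horner steps 12 → 5 → 6, so m(12) = 6.
  α_2 = 6: Horner steps 12 → 11 → 12, so m(6) = 12.
  α_3 = 4: Horner steps 12 → 0 → 11, so m(4) = 11.
  α_4 = 10: Horner steps 12 → 7 → 3, so m(10) = 3.
  α_5 = 3: Horner steps 12 → 1 → 1, so m(3) = 1.
Codeword c = [6, 12, 11, 3, 1] ∈ F_13^5.


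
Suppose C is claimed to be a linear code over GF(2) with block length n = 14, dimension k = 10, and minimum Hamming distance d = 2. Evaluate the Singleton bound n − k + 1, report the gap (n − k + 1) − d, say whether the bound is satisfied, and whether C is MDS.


Singleton RHS = n − k + 1 = 5, slack = 3, bound satisfied, not MDS.

Singleton bound: d ≤ n − k + 1.
Here n = 14, k = 10, so n − k + 1 = 5.
Given d = 2, check d ≤ 5: YES.
Slack = (n − k + 1) − d = 3.
The code is NOT MDS (slack = 3 > 0).
Description: the claimed parameters are [14, 10, 2]_2; such a code would be non-MDS.


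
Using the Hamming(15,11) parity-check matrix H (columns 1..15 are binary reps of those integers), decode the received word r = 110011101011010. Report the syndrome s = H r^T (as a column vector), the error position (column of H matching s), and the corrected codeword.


s = (0, 1, 1, 1)^T, error position = 7, corrected codeword c = 110011001011010

Compute s = H r^T mod 2 one row at a time:
  s_1 = 0 + 1 + 0 + 1 + 1 + 0 + 1 + 0 = 4 ≡ 0 (mod 2).
  s_2 = 0 + 1 + 1 + 1 + 1 + 0 + 1 + 0 = 5 ≡ 1 (mod 2).
  s_3 = 1 + 0 + 1 + 1 + 0 + 1 + 1 + 0 = 5 ≡ 1 (mod 2).
  s_4 = 1 + 0 + 1 + 1 + 1 + 1 + 0 + 0 = 5 ≡ 1 (mod 2).
s = (0, 1, 1, 1)^T — this equals column 7 of H (binary 0111), so error is at position 7.
Correct: flip bit 7 of r = 110011101011010 to get c = 110011001011010.


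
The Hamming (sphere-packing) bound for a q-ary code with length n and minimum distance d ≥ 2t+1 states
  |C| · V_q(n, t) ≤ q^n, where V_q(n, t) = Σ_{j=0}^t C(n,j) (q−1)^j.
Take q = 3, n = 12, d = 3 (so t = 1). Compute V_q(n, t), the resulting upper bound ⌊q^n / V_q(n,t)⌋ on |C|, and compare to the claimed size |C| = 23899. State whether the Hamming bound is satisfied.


V_q(n, t) = 25, q^n = 531441, Hamming bound = 21257, |C| = 23899 > bound (violated).

Step 1: Compute V_q(n, t) = Σ_{j=0}^1 C(n, j) (q−1)^j.
  j = 0: C(12,0)·(2)^0 = 1·1 = 1.
  j = 1: C(12,1)·(2)^1 = 12·2 = 24.
  V_q(n, t) = 1 + 24 = 25.
Step 2: q^n = 3^12 = 531441.
Step 3: Hamming bound ⌊q^n / V_q(n,t)⌋ = ⌊531441/25⌋ = 21257.
Step 4: Compare |C| = 23899 to 21257: violated.
The claimed |C| lies above the Hamming bound, so no 3-ary code of length 12 with d ≥ 3 can have 23899 codewords.


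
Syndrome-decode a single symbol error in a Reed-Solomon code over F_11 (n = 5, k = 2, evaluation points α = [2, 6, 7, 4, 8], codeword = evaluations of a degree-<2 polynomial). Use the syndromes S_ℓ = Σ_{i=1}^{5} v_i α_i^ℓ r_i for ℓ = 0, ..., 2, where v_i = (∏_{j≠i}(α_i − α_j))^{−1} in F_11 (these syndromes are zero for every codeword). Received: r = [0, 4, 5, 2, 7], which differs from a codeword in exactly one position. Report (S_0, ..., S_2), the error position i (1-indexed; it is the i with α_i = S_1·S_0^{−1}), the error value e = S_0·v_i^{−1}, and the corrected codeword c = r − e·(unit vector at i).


S = (3, 2, 5), error at position 5, error magnitude e = 1, c = [0, 4, 5, 2, 6].

Step 1: column multipliers v_i = (∏_{j≠i}(α_i − α_j))^{−1} mod 11.
  i = 1 (α = 2): (2−6)(2−7)(2−4)(2−8) = (−4)·(−5)·(−2)·(−6) = 240 ≡ 9, so v_1 = 9^{−1} = 5 (mod 11).
  i = 2 (α = 6): (6−2)(6−7)(6−4)(6−8) = 4·(−1)·2·(−2) = 16 ≡ 5, so v_2 = 5^{−1} = 9 (mod 11).
  i = 3 (α = 7): (7−2)(7−6)(7−4)(7−8) = 5·1·3·(−1) = −15 ≡ 7, so v_3 = 7^{−1} = 8 (mod 11).
  i = 4 (α = 4): (4−2)(4−6)(4−7)(4−8) = 2·(−2)·(−3)·(−4) = −48 ≡ 7, so v_4 = 7^{−1} = 8 (mod 11).
  i = 5 (α = 8): (8−2)(8−6)(8−7)(8−4) = 6·2·1·4 = 48 ≡ 4, so v_5 = 4^{−1} = 3 (mod 11).
  v = [5, 9, 8, 8, 3].
Step 2: syndromes of r = [0, 4, 5, 2, 7] (all sums mod 11).
  S_0 = Σ v_i r_i = 5·0 + 9·4 + 8·5 + 8·2 + 3·7 = 113 ≡ 3.
  S_1 = Σ v_i α_i r_i = 5·2·0 + 9·6·4 + 8·7·5 + 8·4·2 + 3·8·7 = 728 ≡ 2.
  α_i^2 mod 11 = [4, 3, 5, 5, 9].
  S_2 = Σ v_i α_i^2 r_i = 5·4·0 + 9·3·4 + 8·5·5 + 8·5·2 + 3·9·7 = 577 ≡ 5.
  S = (3, 2, 5) ≠ 0, so r is not a codeword (an error is present).
Step 3: locate the error. For a single error e at position i, S_ℓ = v_i·e·α_i^ℓ, so α_err = S_1/S_0.
  S_0^{−1} = 3^{−1} = 4 (mod 11), so α_err = 2·4 = 8 ≡ 8 = α_5. Error position i = 5.
  Consistency check: S_2/S_1 = 5·6 = 30 ≡ 8 = α_err ✓ (single-error assumption holds).
Step 4: error magnitude e = S_0/v_5 = S_0·∏_{j≠5}(α_5 − α_j) = 3·4 = 12 ≡ 1 (mod 11).
Step 5: correct position 5: c_5 = r_5 − e = 7 − 1 ≡ 6 (mod 11). Hence c = [0, 4, 5, 2, 6].
  Check: interpolating c through the α_i gives m(x) = 9 + 1·x (degree < 2) with m(α_i) = c_i for every i, so c is indeed a codeword.


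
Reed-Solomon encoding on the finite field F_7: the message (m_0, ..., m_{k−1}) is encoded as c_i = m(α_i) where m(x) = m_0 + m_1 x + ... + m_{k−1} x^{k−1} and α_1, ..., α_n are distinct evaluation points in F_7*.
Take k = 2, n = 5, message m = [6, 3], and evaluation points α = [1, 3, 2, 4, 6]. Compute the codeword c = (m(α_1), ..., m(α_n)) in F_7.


c = [2, 1, 5, 4, 3]

Message polynomial: m(x) = 6 + 3·x (mod 7).
For each evaluation point α_i, compute m(α_i) mod 7:
  α_1 = 1: Horner steps 3 → 2, so m(1) = 2.
  α_2 = 3: Horner steps 3 → 1, so m(3) = 1.
  α_3 = 2: Horner steps 3 → 5, so m(2) = 5.
  α_4 = 4: Horner steps 3 → 4, so m(4) = 4.
  α_5 = 6: Horner steps 3 → 3, so m(6) = 3.
Codeword c = [2, 1, 5, 4, 3] ∈ F_7^5.


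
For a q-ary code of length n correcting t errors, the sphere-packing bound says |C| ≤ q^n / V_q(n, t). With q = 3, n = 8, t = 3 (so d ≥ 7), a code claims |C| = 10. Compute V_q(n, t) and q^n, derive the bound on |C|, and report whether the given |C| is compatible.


V_q(n, t) = 577, q^n = 6561, Hamming bound = 11, |C| = 10 ≤ bound (satisfied).

Step 1: Compute V_q(n, t) = Σ_{j=0}^3 C(n, j) (q−1)^j.
  j = 0: C(8,0)·(2)^0 = 1·1 = 1.
  j = 1: C(8,1)·(2)^1 = 8·2 = 16.
  j = 2: C(8,2)·(2)^2 = 28·4 = 112.
  j = 3: C(8,3)·(2)^3 = 56·8 = 448.
  V_q(n, t) = 1 + 16 + 112 + 448 = 577.
Step 2: q^n = 3^8 = 6561.
Step 3: Hamming bound ⌊q^n / V_q(n,t)⌋ = ⌊6561/577⌋ = 11.
Step 4: Compare |C| = 10 to 11: satisfied.
The claimed |C| lies below the Hamming bound.


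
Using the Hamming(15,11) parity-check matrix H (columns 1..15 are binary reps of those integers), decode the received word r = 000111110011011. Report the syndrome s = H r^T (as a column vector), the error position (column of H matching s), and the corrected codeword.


s = (1, 1, 1, 0)^T, error position = 14, corrected codeword c = 000111110011001

Compute s = H r^T mod 2 one row at a time:
  s_1 = 1 + 0 + 0 + 1 + 1 + 0 + 1 + 1 = 5 ≡ 1 (mod 2).
  s_2 = 1 + 1 + 1 + 1 + 1 + 0 + 1 + 1 = 7 ≡ 1 (mod 2).
  s_3 = 0 + 0 + 1 + 1 + 0 + 1 + 1 + 1 = 5 ≡ 1 (mod 2).
  s_4 = 0 + 0 + 1 + 1 + 0 + 1 + 0 + 1 = 4 ≡ 0 (mod 2).
s = (1, 1, 1, 0)^T — this equals column 14 of H (binary 1110), so error is at position 14.
Correct: flip bit 14 of r = 000111110011011 to get c = 000111110011001.


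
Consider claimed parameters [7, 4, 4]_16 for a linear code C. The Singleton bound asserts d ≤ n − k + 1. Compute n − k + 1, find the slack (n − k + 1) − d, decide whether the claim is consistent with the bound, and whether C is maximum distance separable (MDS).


Singleton RHS = n − k + 1 = 4, slack = 0, bound satisfied, MDS.

Singleton bound: d ≤ n − k + 1.
Here n = 7, k = 4, so n − k + 1 = 4.
Given d = 4, check d ≤ 4: YES.
Slack = (n − k + 1) − d = 0.
The code is MDS (slack = 0).
Description: the claimed parameters are [7, 4, 4]_16; such a code would be MDS (meets Singleton bound).


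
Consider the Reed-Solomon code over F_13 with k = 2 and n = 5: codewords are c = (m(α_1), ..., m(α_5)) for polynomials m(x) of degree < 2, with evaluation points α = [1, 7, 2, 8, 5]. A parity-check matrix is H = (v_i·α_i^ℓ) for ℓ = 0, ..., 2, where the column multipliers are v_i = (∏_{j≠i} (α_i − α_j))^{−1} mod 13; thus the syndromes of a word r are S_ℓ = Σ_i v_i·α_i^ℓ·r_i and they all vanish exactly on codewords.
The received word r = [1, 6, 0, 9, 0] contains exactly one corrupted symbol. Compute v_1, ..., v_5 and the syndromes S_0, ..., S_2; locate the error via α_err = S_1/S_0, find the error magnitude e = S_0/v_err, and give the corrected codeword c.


S = (9, 5, 10), error at position 3, error magnitude e = 9, c = [1, 6, 4, 9, 0].

Step 1: column multipliers v_i = (∏_{j≠i}(α_i − α_j))^{−1} mod 13.
  i = 1 (α = 1): (1−7)(1−2)(1−8)(1−5) = (−6)·(−1)·(−7)·(−4) = 168 ≡ 12, so v_1 = 12^{−1} = 12 (mod 13).
  i = 2 (α = 7): (7−1)(7−2)(7−8)(7−5) = 6·5·(−1)·2 = −60 ≡ 5, so v_2 = 5^{−1} = 8 (mod 13).
  i = 3 (α = 2): (2−1)(2−7)(2−8)(2−5) = 1·(−5)·(−6)·(−3) = −90 ≡ 1, so v_3 = 1^{−1} = 1 (mod 13).
  i = 4 (α = 8): (8−1)(8−7)(8−2)(8−5) = 7·1·6·3 = 126 ≡ 9, so v_4 = 9^{−1} = 3 (mod 13).
  i = 5 (α = 5): (5−1)(5−7)(5−2)(5−8) = 4·(−2)·3·(−3) = 72 ≡ 7, so v_5 = 7^{−1} = 2 (mod 13).
  v = [12, 8, 1, 3, 2].
Step 2: syndromes of r = [1, 6, 0, 9, 0] (all sums mod 13).
  S_0 = Σ v_i r_i = 12·1 + 8·6 + 1·0 + 3·9 + 2·0 = 87 ≡ 9.
  S_1 = Σ v_i α_i r_i = 12·1·1 + 8·7·6 + 1·2·0 + 3·8·9 + 2·5·0 = 564 ≡ 5.
  α_i^2 mod 13 = [1, 10, 4, 12, 12].
  S_2 = Σ v_i α_i^2 r_i = 12·1·1 + 8·10·6 + 1·4·0 + 3·12·9 + 2·12·0 = 816 ≡ 10.
  S = (9, 5, 10) ≠ 0, so r is not a codeword (an error is present).
Step 3: locate the error. For a single error e at position i, S_ℓ = v_i·e·α_i^ℓ, so α_err = S_1/S_0.
  S_0^{−1} = 9^{−1} = 3 (mod 13), so α_err = 5·3 = 15 ≡ 2 = α_3. Error position i = 3.
  Consistency check: S_2/S_1 = 10·8 = 80 ≡ 2 = α_err ✓ (single-error assumption holds).
Step 4: error magnitude e = S_0/v_3 = S_0·∏_{j≠3}(α_3 − α_j) = 9·1 = 9 ≡ 9 (mod 13).
Step 5: correct position 3: c_3 = r_3 − e = 0 − 9 ≡ 4 (mod 13). Hence c = [1, 6, 4, 9, 0].
  Check: interpolating c through the α_i gives m(x) = 11 + 3·x (degree < 2) with m(α_i) = c_i for every i, so c is indeed a codeword.


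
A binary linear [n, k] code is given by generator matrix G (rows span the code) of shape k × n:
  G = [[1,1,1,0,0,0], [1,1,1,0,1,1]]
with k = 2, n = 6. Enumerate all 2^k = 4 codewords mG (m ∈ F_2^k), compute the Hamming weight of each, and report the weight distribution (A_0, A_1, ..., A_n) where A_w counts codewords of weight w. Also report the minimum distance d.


Weight distribution: A_0 = 1, A_2 = 1, A_3 = 1, A_5 = 1. Minimum distance d = 2.

Enumerate all 2^2 = 4 messages m ∈ F_2^2.
For each, compute codeword c = mG in F_2^6, then tally its weight.
  m = 00 → c = 000000, weight = 0.
  m = 10 → c = 111000, weight = 3.
  m = 01 → c = 111011, weight = 5.
  m = 11 → c = 000011, weight = 2.
Tally weights:
  weight 0: 1 codewords.
  weight 2: 1 codewords.
  weight 3: 1 codewords.
  weight 5: 1 codewords.
Minimum distance d = smallest w > 0 with A_w > 0 = 2.
Sanity: Σ A_w = 4 = 2^2 = 4 ✓.


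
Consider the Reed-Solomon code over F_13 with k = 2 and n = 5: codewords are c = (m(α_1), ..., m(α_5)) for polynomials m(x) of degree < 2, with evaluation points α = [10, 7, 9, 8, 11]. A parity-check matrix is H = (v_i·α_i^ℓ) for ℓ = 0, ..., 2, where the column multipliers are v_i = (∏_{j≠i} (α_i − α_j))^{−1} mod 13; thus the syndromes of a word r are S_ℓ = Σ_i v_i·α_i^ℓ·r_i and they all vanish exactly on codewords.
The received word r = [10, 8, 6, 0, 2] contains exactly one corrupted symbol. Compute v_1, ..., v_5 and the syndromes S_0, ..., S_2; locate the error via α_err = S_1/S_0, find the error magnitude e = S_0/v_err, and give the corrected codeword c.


S = (10, 12, 4), error at position 3, error magnitude e = 1, c = [10, 8, 5, 0, 2].

Step 1: column multipliers v_i = (∏_{j≠i}(α_i − α_j))^{−1} mod 13.
  i = 1 (α = 10): (10−7)(10−9)(10−8)(10−11) = 3·1·2·(−1) = −6 ≡ 7, so v_1 = 7^{−1} = 2 (mod 13).
  i = 2 (α = 7): (7−10)(7−9)(7−8)(7−11) = (−3)·(−2)·(−1)·(−4) = 24 ≡ 11, so v_2 = 11^{−1} = 6 (mod 13).
  i = 3 (α = 9): (9−10)(9−7)(9−8)(9−11) = (−1)·2·1·(−2) = 4 ≡ 4, so v_3 = 4^{−1} = 10 (mod 13).
  i = 4 (α = 8): (8−10)(8−7)(8−9)(8−11) = (−2)·1·(−1)·(−3) = −6 ≡ 7, so v_4 = 7^{−1} = 2 (mod 13).
  i = 5 (α = 11): (11−10)(11−7)(11−9)(11−8) = 1·4·2·3 = 24 ≡ 11, so v_5 = 11^{−1} = 6 (mod 13).
  v = [2, 6, 10, 2, 6].
Step 2: syndromes of r = [10, 8, 6, 0, 2] (all sums mod 13).
  S_0 = Σ v_i r_i = 2·10 + 6·8 + 10·6 + 2·0 + 6·2 = 140 ≡ 10.
  S_1 = Σ v_i α_i r_i = 2·10·10 + 6·7·8 + 10·9·6 + 2·8·0 + 6·11·2 = 1208 ≡ 12.
  α_i^2 mod 13 = [9, 10, 3, 12, 4].
  S_2 = Σ v_i α_i^2 r_i = 2·9·10 + 6·10·8 + 10·3·6 + 2·12·0 + 6·4·2 = 888 ≡ 4.
  S = (10, 12, 4) ≠ 0, so r is not a codeword (an error is present).
Step 3: locate the error. For a single error e at position i, S_ℓ = v_i·e·α_i^ℓ, so α_err = S_1/S_0.
  S_0^{−1} = 10^{−1} = 4 (mod 13), so α_err = 12·4 = 48 ≡ 9 = α_3. Error position i = 3.
  Consistency check: S_2/S_1 = 4·12 = 48 ≡ 9 = α_err ✓ (single-error assumption holds).
Step 4: error magnitude e = S_0/v_3 = S_0·∏_{j≠3}(α_3 − α_j) = 10·4 = 40 ≡ 1 (mod 13).
Step 5: correct position 3: c_3 = r_3 − e = 6 − 1 ≡ 5 (mod 13). Hence c = [10, 8, 5, 0, 2].
  Check: interpolating c through the α_i gives m(x) = 12 + 5·x (degree < 2) with m(α_i) = c_i for every i, so c is indeed a codeword.


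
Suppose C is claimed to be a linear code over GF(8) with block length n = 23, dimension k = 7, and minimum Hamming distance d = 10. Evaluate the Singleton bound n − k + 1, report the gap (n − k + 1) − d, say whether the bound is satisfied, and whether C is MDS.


Singleton RHS = n − k + 1 = 17, slack = 7, bound satisfied, not MDS.

Singleton bound: d ≤ n − k + 1.
Here n = 23, k = 7, so n − k + 1 = 17.
Given d = 10, check d ≤ 17: YES.
Slack = (n − k + 1) − d = 7.
The code is NOT MDS (slack = 7 > 0).
Description: the claimed parameters are [23, 7, 10]_8; such a code would be non-MDS.


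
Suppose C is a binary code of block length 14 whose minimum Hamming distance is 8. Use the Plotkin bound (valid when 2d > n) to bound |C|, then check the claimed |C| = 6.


Plotkin bound M ≤ 8; given |C| = 6 ≤ bound (satisfied).

Check applicability: 2d = 16, n = 14.
2d − n = 2 > 0, so Plotkin applies.
Compute d/(2d−n) = 8/2 ≈ 4.0000.
⌊d/(2d−n)⌋ = 4.
Plotkin bound: M ≤ 2·4 = 8.
Given |C| = 6, check: satisfied.
This |C| is below the Plotkin bound.


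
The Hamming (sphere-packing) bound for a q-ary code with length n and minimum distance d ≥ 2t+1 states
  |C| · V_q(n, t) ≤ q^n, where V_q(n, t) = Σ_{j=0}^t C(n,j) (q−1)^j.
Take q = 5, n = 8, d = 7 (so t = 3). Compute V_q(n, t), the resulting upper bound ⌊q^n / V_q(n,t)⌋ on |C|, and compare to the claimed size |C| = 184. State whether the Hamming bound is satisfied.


V_q(n, t) = 4065, q^n = 390625, Hamming bound = 96, |C| = 184 > bound (violated).

Step 1: Compute V_q(n, t) = Σ_{j=0}^3 C(n, j) (q−1)^j.
  j = 0: C(8,0)·(4)^0 = 1·1 = 1.
  j = 1: C(8,1)·(4)^1 = 8·4 = 32.
  j = 2: C(8,2)·(4)^2 = 28·16 = 448.
  j = 3: C(8,3)·(4)^3 = 56·64 = 3584.
  V_q(n, t) = 1 + 32 + 448 + 3584 = 4065.
Step 2: q^n = 5^8 = 390625.
Step 3: Hamming bound ⌊q^n / V_q(n,t)⌋ = ⌊390625/4065⌋ = 96.
Step 4: Compare |C| = 184 to 96: violated.
The claimed |C| lies above the Hamming bound, so no 5-ary code of length 8 with d ≥ 7 can have 184 codewords.


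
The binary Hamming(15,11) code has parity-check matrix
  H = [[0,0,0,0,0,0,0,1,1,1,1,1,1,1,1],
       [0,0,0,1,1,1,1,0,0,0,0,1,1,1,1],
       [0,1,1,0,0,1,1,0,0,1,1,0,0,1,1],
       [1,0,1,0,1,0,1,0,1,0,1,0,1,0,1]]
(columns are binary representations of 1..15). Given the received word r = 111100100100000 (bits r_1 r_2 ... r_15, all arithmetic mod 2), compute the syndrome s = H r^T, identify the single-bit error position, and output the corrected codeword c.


s = (1, 0, 0, 1)^T, error position = 9, corrected codeword c = 111100101100000

Compute s = H r^T mod 2 one row at a time:
  s_1 = 0 + 0 + 1 + 0 + 0 + 0 + 0 + 0 = 1 ≡ 1 (mod 2).
  s_2 = 1 + 0 + 0 + 1 + 0 + 0 + 0 + 0 = 2 ≡ 0 (mod 2).
  s_3 = 1 + 1 + 0 + 1 + 1 + 0 + 0 + 0 = 4 ≡ 0 (mod 2).
  s_4 = 1 + 1 + 0 + 1 + 0 + 0 + 0 + 0 = 3 ≡ 1 (mod 2).
s = (1, 0, 0, 1)^T — this equals column 9 of H (binary 1001), so error is at position 9.
Correct: flip bit 9 of r = 111100100100000 to get c = 111100101100000.


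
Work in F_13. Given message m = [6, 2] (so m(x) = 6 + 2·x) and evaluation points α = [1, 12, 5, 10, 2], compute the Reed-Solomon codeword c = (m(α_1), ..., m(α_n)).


c = [8, 4, 3, 0, 10]

Message polynomial: m(x) = 6 + 2·x (mod 13).
For each evaluation point α_i, compute m(α_i) mod 13:
  α_1 = 1: Horner steps 2 → 8, so m(1) = 8.
  α_2 = 12: Horner steps 2 → 4, so m(12) = 4.
  α_3 = 5: Horner steps 2 → 3, so m(5) = 3.
  α_4 = 10: Horner steps 2 → 0, so m(10) = 0.
  α_5 = 2: Horner steps 2 → 10, so m(2) = 10.
Codeword c = [8, 4, 3, 0, 10] ∈ F_13^5.


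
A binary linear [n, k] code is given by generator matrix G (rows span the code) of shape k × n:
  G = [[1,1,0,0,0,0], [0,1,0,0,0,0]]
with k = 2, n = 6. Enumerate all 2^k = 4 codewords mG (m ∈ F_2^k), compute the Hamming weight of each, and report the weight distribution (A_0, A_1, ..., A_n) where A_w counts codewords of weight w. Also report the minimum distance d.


Weight distribution: A_0 = 1, A_1 = 2, A_2 = 1. Minimum distance d = 1.

Enumerate all 2^2 = 4 messages m ∈ F_2^2.
For each, compute codeword c = mG in F_2^6, then tally its weight.
  m = 00 → c = 000000, weight = 0.
  m = 10 → c = 110000, weight = 2.
  m = 01 → c = 010000, weight = 1.
  m = 11 → c = 100000, weight = 1.
Tally weights:
  weight 0: 1 codewords.
  weight 1: 2 codewords.
  weight 2: 1 codewords.
Minimum distance d = smallest w > 0 with A_w > 0 = 1.
Sanity: Σ A_w = 4 = 2^2 = 4 ✓.


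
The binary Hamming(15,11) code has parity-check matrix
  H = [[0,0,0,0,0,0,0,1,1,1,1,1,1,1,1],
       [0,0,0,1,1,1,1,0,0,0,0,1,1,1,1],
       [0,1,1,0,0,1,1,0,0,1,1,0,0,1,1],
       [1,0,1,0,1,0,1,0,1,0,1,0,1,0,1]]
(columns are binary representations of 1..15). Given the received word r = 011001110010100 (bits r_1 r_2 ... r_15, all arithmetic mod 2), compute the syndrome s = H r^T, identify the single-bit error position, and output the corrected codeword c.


s = (1, 1, 1, 0)^T, error position = 14, corrected codeword c = 011001110010110

Compute s = H r^T mod 2 one row at a time:
  s_1 = 1 + 0 + 0 + 1 + 0 + 1 + 0 + 0 = 3 ≡ 1 (mod 2).
  s_2 = 0 + 0 + 1 + 1 + 0 + 1 + 0 + 0 = 3 ≡ 1 (mod 2).
  s_3 = 1 + 1 + 1 + 1 + 0 + 1 + 0 + 0 = 5 ≡ 1 (mod 2).
  s_4 = 0 + 1 + 0 + 1 + 0 + 1 + 1 + 0 = 4 ≡ 0 (mod 2).
s = (1, 1, 1, 0)^T — this equals column 14 of H (binary 1110), so error is at position 14.
Correct: flip bit 14 of r = 011001110010100 to get c = 011001110010110.


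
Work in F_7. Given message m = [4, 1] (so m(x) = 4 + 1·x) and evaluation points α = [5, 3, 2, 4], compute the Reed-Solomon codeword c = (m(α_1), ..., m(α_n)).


c = [2, 0, 6, 1]

Message polynomial: m(x) = 4 + 1·x (mod 7).
For each evaluation point α_i, compute m(α_i) mod 7:
  α_1 = 5: Horner steps 1 → 2, so m(5) = 2.
  α_2 = 3: Horner steps 1 → 0, so m(3) = 0.
  α_3 = 2: Horner steps 1 → 6, so m(2) = 6.
  α_4 = 4: Horner steps 1 → 1, so m(4) = 1.
Codeword c = [2, 0, 6, 1] ∈ F_7^4.


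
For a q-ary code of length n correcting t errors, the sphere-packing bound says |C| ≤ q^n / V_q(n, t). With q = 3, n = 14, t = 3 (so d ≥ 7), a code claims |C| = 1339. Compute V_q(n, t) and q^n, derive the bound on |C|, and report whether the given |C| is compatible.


V_q(n, t) = 3305, q^n = 4782969, Hamming bound = 1447, |C| = 1339 ≤ bound (satisfied).

Step 1: Compute V_q(n, t) = Σ_{j=0}^3 C(n, j) (q−1)^j.
  j = 0: C(14,0)·(2)^0 = 1·1 = 1.
  j = 1: C(14,1)·(2)^1 = 14·2 = 28.
  j = 2: C(14,2)·(2)^2 = 91·4 = 364.
  j = 3: C(14,3)·(2)^3 = 364·8 = 2912.
  V_q(n, t) = 1 + 28 + 364 + 2912 = 3305.
Step 2: q^n = 3^14 = 4782969.
Step 3: Hamming bound ⌊q^n / V_q(n,t)⌋ = ⌊4782969/3305⌋ = 1447.
Step 4: Compare |C| = 1339 to 1447: satisfied.
The claimed |C| lies below the Hamming bound.


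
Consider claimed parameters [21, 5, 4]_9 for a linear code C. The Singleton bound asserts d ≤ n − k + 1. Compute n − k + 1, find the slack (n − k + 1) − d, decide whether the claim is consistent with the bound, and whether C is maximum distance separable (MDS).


Singleton RHS = n − k + 1 = 17, slack = 13, bound satisfied, not MDS.

Singleton bound: d ≤ n − k + 1.
Here n = 21, k = 5, so n − k + 1 = 17.
Given d = 4, check d ≤ 17: YES.
Slack = (n − k + 1) − d = 13.
The code is NOT MDS (slack = 13 > 0).
Description: the claimed parameters are [21, 5, 4]_9; such a code would be non-MDS.
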